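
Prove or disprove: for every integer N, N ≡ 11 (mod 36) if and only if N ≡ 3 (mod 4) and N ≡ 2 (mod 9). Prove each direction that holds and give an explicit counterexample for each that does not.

(→) Suppose N ≡ 11 (mod 36); write N = 36j + 11. Since 4 ∣ 36, reducing mod 4 gives N ≡ 11 ≡ 3 (mod 4); since 9 ∣ 36, reducing mod 9 gives N ≡ 11 ≡ 2 (mod 9).

(←) Conversely, if N ≡ 3 (mod 4) and N ≡ 2 (mod 9), then by the Chinese remainder theorem N ≡ 11 (mod 36). This is exactly N ≡ 11 (mod 36).

The biconditional holds.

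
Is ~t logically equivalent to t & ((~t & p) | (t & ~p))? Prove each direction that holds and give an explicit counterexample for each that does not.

Neither direction holds.

(→) This fails. Under t = F, p = F, the left side is true but the right side is false.

(←) This fails. Under t = T, p = F, the left side is false but the right side is true.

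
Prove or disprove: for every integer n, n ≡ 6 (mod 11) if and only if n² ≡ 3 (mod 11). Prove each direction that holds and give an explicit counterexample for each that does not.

(→) Suppose n ≡ 6 (mod 11). Write n = 11j + 6. Then (11j + 6)² = 121j² + 132j + 36 = 11(11j² + 12j + 3) + 3, so n² ≡ 3 (mod 11).

(←) This fails: take n = 5. Then 5² = 25 ≡ 3 (mod 11), yet 5 ≡ 5 (mod 11), not 6.

Only the forward implication holds.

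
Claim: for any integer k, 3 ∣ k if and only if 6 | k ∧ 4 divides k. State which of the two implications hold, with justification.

(⟹) This fails: take k = 3. Certainly 3 ∣ 3, but 6 ∤ 3.

(⟸) Suppose 6 ∣ k and 4 ∣ k. Any common multiple of 6 and 4 is a multiple of their lcm; here lcm(6, 4) = 6·4/gcd(6, 4) = 24/2 = 12, so 12 ∣ k. Since 3 ∣ 12, it follows that 3 ∣ k.

Not equivalent: only (⇐) holds.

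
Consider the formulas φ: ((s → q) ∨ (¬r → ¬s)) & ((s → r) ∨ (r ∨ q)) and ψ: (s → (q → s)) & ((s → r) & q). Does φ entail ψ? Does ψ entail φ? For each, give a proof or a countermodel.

Not equivalent: only (⇐) holds.

Forward direction. This fails. Under r = F, q = F, s = F, the left side is true but the right side is false.

Converse. Assume the antecedent. If r is true, the consequent reduces to true regardless of the other variables. If r is false, the antecedent forces (r = F, q = T, s = F), and the consequent holds there. Either way the consequent holds.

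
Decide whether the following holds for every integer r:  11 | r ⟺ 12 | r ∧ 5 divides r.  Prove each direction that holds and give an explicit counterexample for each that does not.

Neither implication holds.

(→) This fails: take r = 11. Certainly 11 ∣ 11, but 12 ∤ 11.

(←) This fails: take r = 60. Both 12 ∣ 60 and 5 ∣ 60, yet 60 is not a multiple of 11 (since 60 = 5·11 + 5), so 11 ∤ 60.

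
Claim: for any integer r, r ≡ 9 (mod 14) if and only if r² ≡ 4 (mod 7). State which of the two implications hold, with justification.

Only the forward direction holds.

[⇒] Suppose r ≡ 9 (mod 14). Then r² ≡ 9² = 81 (mod 14), and since 7 ∣ 14, also r² ≡ 4 (mod 7).

[⇐] This fails: take r = 2. Then 2² = 4 ≡ 4 (mod 7), yet 2 ≡ 2 (mod 14), not 9.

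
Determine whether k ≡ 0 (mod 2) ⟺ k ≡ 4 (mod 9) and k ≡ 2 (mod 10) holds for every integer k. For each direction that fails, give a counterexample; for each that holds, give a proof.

(⇐) If k ≡ 4 (mod 9) and k ≡ 2 (mod 10), then by the Chinese remainder theorem k ≡ 22 (mod 90). Since 22 ≡ 0 (mod 2) and 2 ∣ 90, we get k ≡ 0 (mod 2).

(⇒) This fails: k = 0 gives 0 ≡ 0 (mod 2) but 0 ≡ 0 (mod 9), so the conjunction on the right does not hold.

(⇒) fails; (⇐) holds.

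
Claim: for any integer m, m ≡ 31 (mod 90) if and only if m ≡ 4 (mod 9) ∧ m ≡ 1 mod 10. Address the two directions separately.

Both implications hold.

(⇒) Suppose m ≡ 31 (mod 90); write m = 90j + 31. Since 9 ∣ 90, reducing mod 9 gives m ≡ 31 ≡ 4 (mod 9); since 10 ∣ 90, reducing mod 10 gives m ≡ 31 ≡ 1 (mod 10).

(⇐) Conversely, if m ≡ 4 (mod 9) and m ≡ 1 (mod 10), then by the Chinese remainder theorem m ≡ 31 (mod 90). This is exactly m ≡ 31 (mod 90).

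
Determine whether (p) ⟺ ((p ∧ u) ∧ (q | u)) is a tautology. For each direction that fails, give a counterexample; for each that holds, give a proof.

The forward direction fails; the converse holds.

(⟹) This fails. Under q = F, u = F, p = T, the left side is true but the right side is false.

(⟸) Assume the antecedent. If q is true, the antecedent forces (q = T, u = T, p = T), and p holds there. If q is false, the antecedent forces (q = F, u = T, p = T), and p holds there. Either way p holds.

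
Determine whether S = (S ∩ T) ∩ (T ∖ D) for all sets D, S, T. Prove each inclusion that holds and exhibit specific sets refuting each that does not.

(⟸) Let x ∈ (S ∩ T) ∩ (T ∖ D). Then x ∈ S ∩ T and x ∉ D, from which x ∈ S.

(⟹) This inclusion fails. Take D = ∅, S = {1}, T = ∅; then 1 ∈ S but 1 ∉ (S ∩ T) ∩ (T ∖ D).

Only the reverse inclusion holds.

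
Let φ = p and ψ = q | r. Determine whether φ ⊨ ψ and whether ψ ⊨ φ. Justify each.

(→) This fails. Under p = T, q = F, r = F, the left side is true but the right side is false.

(←) This fails. Under p = F, q = T, r = F, the left side is false but the right side is true.

Neither implication holds.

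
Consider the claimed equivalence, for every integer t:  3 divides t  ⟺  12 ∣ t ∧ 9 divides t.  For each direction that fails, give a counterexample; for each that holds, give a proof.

(⇒) fails; (⇐) holds.

Forward direction. This fails: take t = 3. Certainly 3 ∣ 3, but 12 ∤ 3.

Converse. Suppose 12 ∣ t and 9 ∣ t. Any common multiple of 12 and 9 is a multiple of their lcm; here lcm(12, 9) = 12·9/gcd(12, 9) = 108/3 = 36, so 36 ∣ t. Since 3 ∣ 36, it follows that 3 ∣ t.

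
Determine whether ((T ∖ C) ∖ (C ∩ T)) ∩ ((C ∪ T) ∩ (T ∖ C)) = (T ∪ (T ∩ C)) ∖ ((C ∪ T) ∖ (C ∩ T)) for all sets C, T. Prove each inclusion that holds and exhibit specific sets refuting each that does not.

Both inclusions fail.

(⟹) This inclusion fails. Take C = ∅, T = {1}; then 1 ∈ ((T ∖ C) ∖ (C ∩ T)) ∩ ((C ∪ T) ∩ (T ∖ C)) but 1 ∉ (T ∪ (T ∩ C)) ∖ ((C ∪ T) ∖ (C ∩ T)).

(⟸) This inclusion fails. Take C = {1}, T = {1}; then 1 ∈ (T ∪ (T ∩ C)) ∖ ((C ∪ T) ∖ (C ∩ T)) but 1 ∉ ((T ∖ C) ∖ (C ∩ T)) ∩ ((C ∪ T) ∩ (T ∖ C)).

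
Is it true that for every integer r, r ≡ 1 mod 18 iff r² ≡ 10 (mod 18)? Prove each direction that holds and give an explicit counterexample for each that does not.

(⟹) This fails: take r = 1. Then 1 ≡ 1 (mod 18), but 1² = 1 ≡ 1 (mod 18), not 10.

(⟸) This fails: take r = 8. Then 8² = 64 ≡ 10 (mod 18), yet 8 ≡ 8 (mod 18), not 1.

Both directions fail.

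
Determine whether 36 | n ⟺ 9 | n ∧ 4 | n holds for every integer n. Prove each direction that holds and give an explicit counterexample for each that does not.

(→) If 36 ∣ n, write n = 36q. Since 36 = 4·9, n = 9·(4q), so 9 ∣ n; and since 36 = 9·4, n = 4·(9q), so 4 ∣ n.

(←) Suppose 9 ∣ n and 4 ∣ n. Any common multiple of 9 and 4 is a multiple of their lcm; here gcd(9, 4) = 1, so lcm(9, 4) = 9·4 = 36, so 36 ∣ n.

The biconditional holds.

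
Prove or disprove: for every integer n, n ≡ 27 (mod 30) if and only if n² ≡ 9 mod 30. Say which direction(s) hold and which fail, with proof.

(⟹) Suppose n ≡ 27 (mod 30). Write n = 30j + 27. Then (30j + 27)² = 900j² + 1620j + 729 = 30(30j² + 54j + 24) + 9, so n² ≡ 9 (mod 30).

(⟸) This fails: take n = 3. Then 3² = 9 ≡ 9 (mod 30), yet 3 ≡ 3 (mod 30), not 27.

Not equivalent: only (⇒) holds.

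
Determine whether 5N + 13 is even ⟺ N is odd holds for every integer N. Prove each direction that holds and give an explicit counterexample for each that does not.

Forward direction. Suppose 5N + 13 is even. Since 5 is odd, 5N and N have the same parity, so 5N + 13 ≡ N + 13 (mod 2). As 13 is odd, 5N + 13 is even exactly when N is odd. Thus N is odd.

Converse. Suppose N is odd; write N = 2j + 1. Then 5N + 13 = 5·(2j + 1) + 13 = 2·5j + 18, which is even.

Both directions hold.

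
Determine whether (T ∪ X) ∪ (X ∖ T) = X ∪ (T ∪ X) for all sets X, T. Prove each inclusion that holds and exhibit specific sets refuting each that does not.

(⟹) Let x ∈ (T ∪ X) ∪ (X ∖ T). Then either x ∈ X and x ∉ T; or x ∈ T and x ∉ X; or x ∈ X ∩ T. In each case x ∈ X ∪ (T ∪ X), so (T ∪ X) ∪ (X ∖ T) ⊆ X ∪ (T ∪ X).

(⟸) Let x ∈ X ∪ (T ∪ X). Then either x ∈ X and x ∉ T; or x ∈ T and x ∉ X; or x ∈ X ∩ T. In each case x ∈ (T ∪ X) ∪ (X ∖ T), so X ∪ (T ∪ X) ⊆ (T ∪ X) ∪ (X ∖ T).

Both inclusions hold.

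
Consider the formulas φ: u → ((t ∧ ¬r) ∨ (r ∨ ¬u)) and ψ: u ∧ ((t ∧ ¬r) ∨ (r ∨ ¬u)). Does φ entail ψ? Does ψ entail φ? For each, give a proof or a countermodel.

[⇐] Assume the antecedent. If t is true, u → ((t ∧ ¬r) ∨ (r ∨ ¬u)) reduces to true regardless of the other variables. If t is false, the antecedent forces (t = F, u = T, r = T), and u → ((t ∧ ¬r) ∨ (r ∨ ¬u)) holds there. Either way u → ((t ∧ ¬r) ∨ (r ∨ ¬u)) holds.

[⇒] This fails. Under t = F, u = F, r = F, the left side is true but the right side is false.

Only the reverse direction holds.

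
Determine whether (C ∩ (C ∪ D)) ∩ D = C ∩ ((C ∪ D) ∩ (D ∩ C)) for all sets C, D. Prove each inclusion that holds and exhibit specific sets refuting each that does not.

(⊇) Let x ∈ C ∩ ((C ∪ D) ∩ (D ∩ C)). Then x ∈ C ∩ D, from which x ∈ (C ∩ (C ∪ D)) ∩ D.

(⊆) Let x ∈ (C ∩ (C ∪ D)) ∩ D. Then x ∈ C ∩ D, from which x ∈ C ∩ ((C ∪ D) ∩ (D ∩ C)).

The two sets are equal.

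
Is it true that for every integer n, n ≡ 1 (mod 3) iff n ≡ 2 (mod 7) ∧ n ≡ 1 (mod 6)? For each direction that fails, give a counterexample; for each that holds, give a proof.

(⇒) This fails: n = 1 gives 1 ≡ 1 (mod 3) but 1 ≡ 1 (mod 7), so the conjunction on the right does not hold.

(⇐) Conversely, if n ≡ 2 (mod 7) and n ≡ 1 (mod 6), then by the Chinese remainder theorem n ≡ 37 (mod 42). Since 37 ≡ 1 (mod 3) and 3 ∣ 42, we get n ≡ 1 (mod 3).

Not equivalent: only (⇐) holds.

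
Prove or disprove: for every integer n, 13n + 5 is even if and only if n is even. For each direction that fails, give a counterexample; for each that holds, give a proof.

Forward direction. This fails: n = 7 gives 13n + 5 = 96, which is even, but 7 is odd, not even.

Converse. This also fails: n = 4 is even, but 13n + 5 = 57 is odd, not even.

Neither implication holds.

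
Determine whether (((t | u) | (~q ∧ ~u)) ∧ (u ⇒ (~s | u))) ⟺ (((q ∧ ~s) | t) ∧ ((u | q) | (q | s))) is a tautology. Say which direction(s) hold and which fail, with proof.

[⇒] This fails. Under t = F, q = F, u = F, s = F, the left side is true but the right side is false.

[⇐] This fails. Under t = F, q = T, u = F, s = F, the left side is false but the right side is true.

(⇒) fails and (⇐) fails.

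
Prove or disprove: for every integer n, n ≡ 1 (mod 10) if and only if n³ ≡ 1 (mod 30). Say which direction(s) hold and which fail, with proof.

(⟹) This fails: take n = 11. Then 11 ≡ 1 (mod 10), but 11³ = 1331 ≡ 11 (mod 30), not 1.

(⟸) Conversely, the residues r modulo 30 with r³ ≡ 1 (mod 30) are exactly {1}, and each is ≡ 1 (mod 10).

(⇒) fails; (⇐) holds.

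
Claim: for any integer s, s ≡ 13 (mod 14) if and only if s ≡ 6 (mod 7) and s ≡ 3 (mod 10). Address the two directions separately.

(⇐) If s ≡ 6 (mod 7) and s ≡ 3 (mod 10), then by the Chinese remainder theorem s ≡ 13 (mod 70). Since 13 ≡ 13 (mod 14) and 14 ∣ 70, we get s ≡ 13 (mod 14).

(⇒) This fails: s = 69 gives 69 ≡ 13 (mod 14) but 69 ≡ 9 (mod 10), so the conjunction on the right does not hold.

The forward direction fails; the converse holds.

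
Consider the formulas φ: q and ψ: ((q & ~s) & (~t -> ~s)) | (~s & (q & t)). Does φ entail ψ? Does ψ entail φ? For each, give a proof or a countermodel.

(⇐) Assume the antecedent. If q is true, q reduces to true regardless of the other variables. If q is false, the antecedent cannot hold. Either way q holds.

(⇒) This fails. Under q = T, s = T, t = F, the left side is true but the right side is false.

The forward direction fails; the converse holds.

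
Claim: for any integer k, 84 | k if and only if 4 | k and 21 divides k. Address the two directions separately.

(→) If 84 ∣ k, write k = 84q. Since 84 = 21·4, k = 4·(21q), so 4 ∣ k; and since 84 = 4·21, k = 21·(4q), so 21 ∣ k.

(←) Suppose 4 ∣ k and 21 ∣ k. Any common multiple of 4 and 21 is a multiple of their lcm; here gcd(4, 21) = 1, so lcm(4, 21) = 4·21 = 84, so 84 ∣ k.

Both directions hold.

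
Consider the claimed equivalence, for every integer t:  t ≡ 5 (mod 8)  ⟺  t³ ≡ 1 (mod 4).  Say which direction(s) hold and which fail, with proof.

(→) Suppose t ≡ 5 (mod 8). Then t³ ≡ 5³ = 125 (mod 8), and since 4 ∣ 8, also t³ ≡ 1 (mod 4).

(←) This fails: take t = 1. Then 1³ = 1 ≡ 1 (mod 4), yet 1 ≡ 1 (mod 8), not 5.

(⇒) holds; (⇐) fails.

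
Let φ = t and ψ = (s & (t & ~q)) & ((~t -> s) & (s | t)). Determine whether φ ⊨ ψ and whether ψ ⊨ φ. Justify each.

(⇒) This fails. Under t = T, s = F, q = F, the left side is true but the right side is false.

(⇐) Assume the antecedent. If t is true, t reduces to true regardless of the other variables. If t is false, the antecedent cannot hold. Either way t holds.

Not equivalent: only (⇐) holds.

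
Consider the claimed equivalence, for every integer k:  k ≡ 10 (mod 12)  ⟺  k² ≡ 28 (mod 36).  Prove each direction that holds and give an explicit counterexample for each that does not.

(⇒) This fails: take k = 22. Then 22 ≡ 10 (mod 12), but 22² = 484 ≡ 16 (mod 36), not 28.

(⇐) This fails: take k = 8. Then 8² = 64 ≡ 28 (mod 36), yet 8 ≡ 8 (mod 12), not 10.

(⇒) fails and (⇐) fails.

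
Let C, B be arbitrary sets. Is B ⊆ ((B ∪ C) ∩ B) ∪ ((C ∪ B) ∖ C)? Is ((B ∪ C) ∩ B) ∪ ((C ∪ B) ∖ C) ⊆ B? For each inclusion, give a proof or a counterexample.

(⊆) Let x ∈ B. Then either x ∈ B and x ∉ C; or x ∈ C ∩ B. In each case x ∈ ((B ∪ C) ∩ B) ∪ ((C ∪ B) ∖ C), so B ⊆ ((B ∪ C) ∩ B) ∪ ((C ∪ B) ∖ C).

(⊇) Let x ∈ ((B ∪ C) ∩ B) ∪ ((C ∪ B) ∖ C). Then either x ∈ B and x ∉ C; or x ∈ C ∩ B. In each case x ∈ B, so ((B ∪ C) ∩ B) ∪ ((C ∪ B) ∖ C) ⊆ B.

Both inclusions hold.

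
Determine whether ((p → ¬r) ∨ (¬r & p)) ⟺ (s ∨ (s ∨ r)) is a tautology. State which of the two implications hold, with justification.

Neither direction holds.

Forward direction. This fails. Under r = F, s = F, p = F, the left side is true but the right side is false.

Converse. This fails. Under r = T, s = F, p = T, the left side is false but the right side is true.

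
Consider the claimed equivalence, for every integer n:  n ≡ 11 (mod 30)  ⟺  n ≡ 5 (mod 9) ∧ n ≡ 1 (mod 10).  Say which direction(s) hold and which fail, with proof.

Only the converse holds.

[⇒] This fails: n = 11 gives 11 ≡ 11 (mod 30) but 11 ≡ 2 (mod 9), so the conjunction on the right does not hold.

[⇐] Conversely, if n ≡ 5 (mod 9) and n ≡ 1 (mod 10), then by the Chinese remainder theorem n ≡ 41 (mod 90). Since 41 ≡ 11 (mod 30) and 30 ∣ 90, we get n ≡ 11 (mod 30).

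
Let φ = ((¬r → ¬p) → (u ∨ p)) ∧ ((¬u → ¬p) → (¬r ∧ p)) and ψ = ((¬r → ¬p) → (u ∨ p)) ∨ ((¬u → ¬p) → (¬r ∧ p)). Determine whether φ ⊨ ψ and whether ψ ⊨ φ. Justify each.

Only the forward implication holds.

(→) Assume the antecedent. If p is true, the consequent reduces to true regardless of the other variables. If p is false, the antecedent cannot hold. Either way the consequent holds.

(←) This fails. Under p = F, r = F, u = T, the left side is false but the right side is true.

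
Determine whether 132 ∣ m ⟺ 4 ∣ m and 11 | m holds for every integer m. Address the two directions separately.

(←) This fails: take m = 44. Both 4 ∣ 44 and 11 ∣ 44, yet 44 is not a multiple of 132 (since 44 = 0·132 + 44), so 132 ∤ 44.

(→) If 132 ∣ m, write m = 132q. Since 132 = 33·4, m = 4·(33q), so 4 ∣ m; and since 132 = 12·11, m = 11·(12q), so 11 ∣ m.

The forward direction holds; the converse fails.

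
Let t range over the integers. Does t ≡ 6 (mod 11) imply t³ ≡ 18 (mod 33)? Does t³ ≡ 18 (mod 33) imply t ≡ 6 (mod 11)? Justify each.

(⟸) The residues r modulo 33 with r³ ≡ 18 (mod 33) are exactly {6}, and each is ≡ 6 (mod 11).

(⟹) This fails: take t = 17. Then 17 ≡ 6 (mod 11), but 17³ = 4913 ≡ 29 (mod 33), not 18.

(⇒) fails; (⇐) holds.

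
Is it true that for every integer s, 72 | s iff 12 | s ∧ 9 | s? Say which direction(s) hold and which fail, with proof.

[⇒] If 72 ∣ s, write s = 72q. Since 72 = 6·12, s = 12·(6q), so 12 ∣ s; and since 72 = 8·9, s = 9·(8q), so 9 ∣ s.

[⇐] This fails: take s = 36. Both 12 ∣ 36 and 9 ∣ 36, yet 36 is not a multiple of 72 (since 36 = 0·72 + 36), so 72 ∤ 36.

Only the forward direction holds.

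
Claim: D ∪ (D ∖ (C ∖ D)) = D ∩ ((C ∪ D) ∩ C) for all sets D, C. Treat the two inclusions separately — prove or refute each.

The sets are not equal: only the reverse inclusion holds.

(⊆) This inclusion fails. Take D = {1}, C = ∅; then 1 ∈ D ∪ (D ∖ (C ∖ D)) but 1 ∉ D ∩ ((C ∪ D) ∩ C).

(⊇) Let x ∈ D ∩ ((C ∪ D) ∩ C). Then x ∈ D ∩ C, from which x ∈ D ∪ (D ∖ (C ∖ D)).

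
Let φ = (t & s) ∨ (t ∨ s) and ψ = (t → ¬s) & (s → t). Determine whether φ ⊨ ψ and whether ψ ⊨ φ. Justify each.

(→) This fails. Under s = T, t = F, the left side is true but the right side is false.

(←) This fails. Under s = F, t = F, the left side is false but the right side is true.

Both directions fail.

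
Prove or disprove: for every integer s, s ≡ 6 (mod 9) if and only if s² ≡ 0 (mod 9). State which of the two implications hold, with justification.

[⇒] Suppose s ≡ 6 (mod 9). Write s = 9j + 6. Then (9j + 6)² = 81j² + 108j + 36 = 9(9j² + 12j + 4) + 0, so s² ≡ 0 (mod 9).

[⇐] This fails: take s = 0. Then 0² = 0 ≡ 0 (mod 9), yet 0 ≡ 0 (mod 9), not 6.

Not equivalent: only (⇒) holds.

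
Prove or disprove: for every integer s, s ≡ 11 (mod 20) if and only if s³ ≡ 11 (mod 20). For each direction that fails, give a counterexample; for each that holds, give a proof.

(→) Suppose s ≡ 11 (mod 20). Write s = 20j + 11. Then (20j + 11)³ = 8000j³ + 13200j² + 7260j + 1331 = 20(400j³ + 660j² + 363j + 66) + 11, so s³ ≡ 11 (mod 20).

(←) Conversely, suppose s³ ≡ 11 (mod 20). The only residue r in {0, …, 19} with r³ ≡ 11 (mod 20) is r = 11, so s ≡ 11 (mod 20).

Equivalent; both directions hold.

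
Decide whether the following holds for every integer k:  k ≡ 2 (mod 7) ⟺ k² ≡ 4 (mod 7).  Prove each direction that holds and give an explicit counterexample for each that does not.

(⇒) holds; (⇐) fails.

(⇒) Suppose k ≡ 2 (mod 7). Write k = 7j + 2. Then (7j + 2)² = 49j² + 28j + 4 = 7(7j² + 4j) + 4, so k² ≡ 4 (mod 7).

(⇐) This fails: take k = 5. Then 5² = 25 ≡ 4 (mod 7), yet 5 ≡ 5 (mod 7), not 2.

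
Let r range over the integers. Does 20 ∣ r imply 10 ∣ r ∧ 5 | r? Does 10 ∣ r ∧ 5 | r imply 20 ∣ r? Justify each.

(⇒) holds; (⇐) fails.

(→) If 20 ∣ r, write r = 20q. Since 20 = 2·10, r = 10·(2q), so 10 ∣ r; and since 20 = 4·5, r = 5·(4q), so 5 ∣ r.

(←) This fails: take r = 10. Both 10 ∣ 10 and 5 ∣ 10, yet 10 is not a multiple of 20 (since 10 = 0·20 + 10), so 20 ∤ 10.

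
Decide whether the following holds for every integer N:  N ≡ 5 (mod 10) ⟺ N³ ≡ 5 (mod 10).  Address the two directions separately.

Both implications hold.

[⇒] Suppose N ≡ 5 (mod 10). Write N = 10j + 5. Then (10j + 5)³ = 1000j³ + 1500j² + 750j + 125 = 10(100j³ + 150j² + 75j + 12) + 5, so N³ ≡ 5 (mod 10).

[⇐] For the converse, argue contrapositively. If N ≢ 5 (mod 10), then N is congruent to one of 0, 1, 2, 3, 4, 6, 7, 8, 9 modulo 10, and these give N³ ≡ 0, 1, 8, 7, 4, 6, 3, 2, 9 respectively — never 5.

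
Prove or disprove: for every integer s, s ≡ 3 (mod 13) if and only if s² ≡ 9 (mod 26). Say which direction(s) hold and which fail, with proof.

(⟹) This fails: take s = 16. Then 16 ≡ 3 (mod 13), but 16² = 256 ≡ 22 (mod 26), not 9.

(⟸) This fails: take s = 23. Then 23² = 529 ≡ 9 (mod 26), yet 23 ≡ 10 (mod 13), not 3.

Neither direction holds.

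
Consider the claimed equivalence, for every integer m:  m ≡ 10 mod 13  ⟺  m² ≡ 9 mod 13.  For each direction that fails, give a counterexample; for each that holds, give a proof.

Only the forward direction holds.

(⇐) This fails: take m = 3. Then 3² = 9 ≡ 9 (mod 13), yet 3 ≡ 3 (mod 13), not 10.

(⇒) Suppose m ≡ 10 mod 13. Write m = 13j + 10. Then (13j + 10)² = 169j² + 260j + 100 = 13(13j² + 20j + 7) + 9, so m² ≡ 9 (mod 13).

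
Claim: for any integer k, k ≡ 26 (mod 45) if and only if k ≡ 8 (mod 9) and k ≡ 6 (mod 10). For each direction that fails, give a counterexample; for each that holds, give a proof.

(⟹) This fails: k = 71 gives 71 ≡ 26 (mod 45) but 71 ≡ 1 (mod 10), so the conjunction on the right does not hold.

(⟸) Conversely, if k ≡ 8 (mod 9) and k ≡ 6 (mod 10), then by the Chinese remainder theorem k ≡ 26 (mod 90). Since 26 ≡ 26 (mod 45) and 45 ∣ 90, we get k ≡ 26 (mod 45).

Only the reverse direction holds.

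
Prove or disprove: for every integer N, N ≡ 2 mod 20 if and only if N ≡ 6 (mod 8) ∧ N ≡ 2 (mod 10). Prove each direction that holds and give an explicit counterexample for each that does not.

[⇒] This fails: N = 2 gives 2 ≡ 2 (mod 20) but 2 ≡ 2 (mod 8), so the conjunction on the right does not hold.

[⇐] Conversely, if N ≡ 6 (mod 8) and N ≡ 2 (mod 10), then by the Chinese remainder theorem N ≡ 22 (mod 40). Since 22 ≡ 2 (mod 20) and 20 ∣ 40, we get N ≡ 2 (mod 20).

Only the reverse direction holds.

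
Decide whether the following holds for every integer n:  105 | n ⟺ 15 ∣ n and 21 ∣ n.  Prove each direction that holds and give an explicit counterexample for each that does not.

(⟸) Suppose 15 ∣ n and 21 ∣ n. Any common multiple of 15 and 21 is a multiple of their lcm; here lcm(15, 21) = 15·21/gcd(15, 21) = 315/3 = 105, so 105 ∣ n.

(⟹) If 105 ∣ n, write n = 105q. Since 105 = 7·15, n = 15·(7q), so 15 ∣ n; and since 105 = 5·21, n = 21·(5q), so 21 ∣ n.

The biconditional holds.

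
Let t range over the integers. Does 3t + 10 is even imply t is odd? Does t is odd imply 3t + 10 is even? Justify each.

[⇒] This fails: t = 2 gives 3t + 10 = 16, which is even, but 2 is even, not odd.

[⇐] This also fails: t = 5 is odd, but 3t + 10 = 25 is odd, not even.

Both directions fail.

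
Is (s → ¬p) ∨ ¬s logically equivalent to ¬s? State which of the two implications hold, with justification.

(→) This fails. Under p = F, s = T, the left side is true but the right side is false.

(←) Assume the antecedent. If p is true, the antecedent forces (p = T, s = F), and (s → ¬p) ∨ ¬s holds there. If p is false, (s → ¬p) ∨ ¬s reduces to true regardless of the other variables. Either way (s → ¬p) ∨ ¬s holds.

The forward direction fails; the converse holds.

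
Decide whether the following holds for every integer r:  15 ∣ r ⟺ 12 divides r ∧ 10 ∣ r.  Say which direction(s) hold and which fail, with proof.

Only the reverse direction holds.

(→) This fails: take r = 15. Certainly 15 ∣ 15, but 12 ∤ 15.

(←) Suppose 12 ∣ r and 10 ∣ r. Any common multiple of 12 and 10 is a multiple of their lcm; here lcm(12, 10) = 12·10/gcd(12, 10) = 120/2 = 60, so 60 ∣ r. Since 15 ∣ 60, it follows that 15 ∣ r.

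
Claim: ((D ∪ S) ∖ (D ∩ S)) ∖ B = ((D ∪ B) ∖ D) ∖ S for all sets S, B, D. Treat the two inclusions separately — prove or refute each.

Both inclusions fail.

(⊆) This inclusion fails. Take S = {1}, B = ∅, D = ∅; then 1 ∈ ((D ∪ S) ∖ (D ∩ S)) ∖ B but 1 ∉ ((D ∪ B) ∖ D) ∖ S.

(⊇) This inclusion fails. Take S = ∅, B = {1}, D = ∅; then 1 ∈ ((D ∪ B) ∖ D) ∖ S but 1 ∉ ((D ∪ S) ∖ (D ∩ S)) ∖ B.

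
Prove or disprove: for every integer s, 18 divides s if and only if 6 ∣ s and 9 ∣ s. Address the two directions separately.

(←) Suppose 6 ∣ s and 9 ∣ s. Any common multiple of 6 and 9 is a multiple of their lcm; here lcm(6, 9) = 6·9/gcd(6, 9) = 54/3 = 18, so 18 ∣ s.

(→) If 18 ∣ s, write s = 18q. Since 18 = 3·6, s = 6·(3q), so 6 ∣ s; and since 18 = 2·9, s = 9·(2q), so 9 ∣ s.

Both directions hold.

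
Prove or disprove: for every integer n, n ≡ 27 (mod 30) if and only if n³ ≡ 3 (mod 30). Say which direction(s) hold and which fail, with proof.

(→) Suppose n ≡ 27 (mod 30). Write n = 30j + 27. Then (30j + 27)³ = 27000j³ + 72900j² + 65610j + 19683 = 30(900j³ + 2430j² + 2187j + 656) + 3, so n³ ≡ 3 (mod 30).

(←) Conversely, suppose n³ ≡ 3 (mod 30). The only residue r in {0, …, 29} with r³ ≡ 3 (mod 30) is r = 27, so n ≡ 27 (mod 30).

The biconditional holds.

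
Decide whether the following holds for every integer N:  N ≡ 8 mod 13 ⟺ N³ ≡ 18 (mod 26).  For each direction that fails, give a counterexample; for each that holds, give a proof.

Neither implication holds.

(⟹) This fails: take N = 21. Then 21 ≡ 8 (mod 13), but 21³ = 9261 ≡ 5 (mod 26), not 18.

(⟸) This fails: take N = 20. Then 20³ = 8000 ≡ 18 (mod 26), yet 20 ≡ 7 (mod 13), not 8.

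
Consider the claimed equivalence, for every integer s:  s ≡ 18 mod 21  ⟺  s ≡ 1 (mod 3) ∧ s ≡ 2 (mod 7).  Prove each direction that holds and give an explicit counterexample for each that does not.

(⇒) This fails: s = 18 gives 18 ≡ 18 (mod 21) but 18 ≡ 0 (mod 3), so the conjunction on the right does not hold.

(⇐) This fails: s = 16 satisfies both congruences on the right (16 ≡ 1 mod 3 and 16 ≡ 2 mod 7) yet 16 ≡ 16 (mod 21), not 18.

Both directions fail.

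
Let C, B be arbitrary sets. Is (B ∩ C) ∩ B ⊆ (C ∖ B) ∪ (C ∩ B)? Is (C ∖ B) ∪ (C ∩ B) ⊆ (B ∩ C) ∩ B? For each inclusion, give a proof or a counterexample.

(⊆) Let x ∈ (B ∩ C) ∩ B. Then x ∈ C ∩ B, from which x ∈ (C ∖ B) ∪ (C ∩ B).

(⊇) This inclusion fails. Take C = {1}, B = ∅; then 1 ∈ (C ∖ B) ∪ (C ∩ B) but 1 ∉ (B ∩ C) ∩ B.

The sets are not equal: only the forward inclusion holds.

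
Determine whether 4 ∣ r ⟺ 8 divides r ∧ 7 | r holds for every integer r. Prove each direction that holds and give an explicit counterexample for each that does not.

(⇒) This fails: take r = 4. Certainly 4 ∣ 4, but 8 ∤ 4.

(⇐) Suppose 8 ∣ r and 7 ∣ r. Any common multiple of 8 and 7 is a multiple of their lcm; here gcd(8, 7) = 1, so lcm(8, 7) = 8·7 = 56, so 56 ∣ r. Since 4 ∣ 56, it follows that 4 ∣ r.

The forward direction fails; the converse holds.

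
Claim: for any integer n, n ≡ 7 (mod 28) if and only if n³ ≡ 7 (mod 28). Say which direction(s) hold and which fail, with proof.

Both directions hold.

Forward direction. Suppose n ≡ 7 (mod 28). Write n = 28j + 7. Then (28j + 7)³ = 21952j³ + 16464j² + 4116j + 343 = 28(784j³ + 588j² + 147j + 12) + 7, so n³ ≡ 7 (mod 28).

Converse. Suppose n³ ≡ 7 (mod 28). The only residue r in {0, …, 27} with r³ ≡ 7 (mod 28) is r = 7, so n ≡ 7 (mod 28).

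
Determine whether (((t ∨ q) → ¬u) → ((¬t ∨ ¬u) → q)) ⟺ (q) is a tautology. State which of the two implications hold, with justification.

Only the reverse direction holds.

Forward direction. This fails. Under q = F, u = T, t = T, the left side is true but the right side is false.

Converse. Assume the antecedent. If q is true, the consequent reduces to true regardless of the other variables. If q is false, the antecedent cannot hold. Either way the consequent holds.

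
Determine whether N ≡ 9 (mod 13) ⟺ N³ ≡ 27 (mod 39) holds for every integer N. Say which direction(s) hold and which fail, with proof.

Both directions fail.

Forward direction. This fails: take N = 22. Then 22 ≡ 9 (mod 13), but 22³ = 10648 ≡ 1 (mod 39), not 27.

Converse. This fails: take N = 3. Then 3³ = 27 ≡ 27 (mod 39), yet 3 ≡ 3 (mod 13), not 9.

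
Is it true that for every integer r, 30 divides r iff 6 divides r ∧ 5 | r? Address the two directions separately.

(→) If 30 ∣ r, write r = 30q. Since 30 = 5·6, r = 6·(5q), so 6 ∣ r; and since 30 = 6·5, r = 5·(6q), so 5 ∣ r.

(←) Suppose 6 ∣ r and 5 ∣ r. Any common multiple of 6 and 5 is a multiple of their lcm; here gcd(6, 5) = 1, so lcm(6, 5) = 6·5 = 30, so 30 ∣ r.

Both implications hold.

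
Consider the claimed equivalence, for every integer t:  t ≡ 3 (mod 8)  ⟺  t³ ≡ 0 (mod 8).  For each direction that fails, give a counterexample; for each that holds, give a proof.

(⇒) This fails: take t = 3. Then 3 ≡ 3 (mod 8), but 3³ = 27 ≡ 3 (mod 8), not 0.

(⇐) This fails: take t = 0. Then 0³ = 0 ≡ 0 (mod 8), yet 0 ≡ 0 (mod 8), not 3.

(⇒) fails and (⇐) fails.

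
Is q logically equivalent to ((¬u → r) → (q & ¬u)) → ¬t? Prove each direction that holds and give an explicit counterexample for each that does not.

Forward direction. This fails. Under t = T, r = F, q = T, u = F, the left side is true but the right side is false.

Converse. This fails. Under t = F, r = F, q = F, u = F, the left side is false but the right side is true.

Both directions fail.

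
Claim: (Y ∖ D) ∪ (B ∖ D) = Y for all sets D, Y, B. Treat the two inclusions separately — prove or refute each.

Neither inclusion holds.

(⟹) This inclusion fails. Take D = ∅, Y = ∅, B = {1}; then 1 ∈ (Y ∖ D) ∪ (B ∖ D) but 1 ∉ Y.

(⟸) This inclusion fails. Take D = {1}, Y = {1}, B = ∅; then 1 ∈ Y but 1 ∉ (Y ∖ D) ∪ (B ∖ D).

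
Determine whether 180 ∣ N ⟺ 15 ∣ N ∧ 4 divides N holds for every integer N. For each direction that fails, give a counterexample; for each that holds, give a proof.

The forward direction holds; the converse fails.

(⇒) If 180 ∣ N, write N = 180q. Since 180 = 12·15, N = 15·(12q), so 15 ∣ N; and since 180 = 45·4, N = 4·(45q), so 4 ∣ N.

(⇐) This fails: take N = 60. Both 15 ∣ 60 and 4 ∣ 60, yet 60 is not a multiple of 180 (since 60 = 0·180 + 60), so 180 ∤ 60.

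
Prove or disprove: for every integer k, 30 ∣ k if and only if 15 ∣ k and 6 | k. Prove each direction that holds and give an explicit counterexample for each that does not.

The biconditional holds.

[⇐] Suppose 15 ∣ k and 6 ∣ k. Any common multiple of 15 and 6 is a multiple of their lcm; here lcm(15, 6) = 15·6/gcd(15, 6) = 90/3 = 30, so 30 ∣ k.

[⇒] If 30 ∣ k, write k = 30q. Since 30 = 2·15, k = 15·(2q), so 15 ∣ k; and since 30 = 5·6, k = 6·(5q), so 6 ∣ k.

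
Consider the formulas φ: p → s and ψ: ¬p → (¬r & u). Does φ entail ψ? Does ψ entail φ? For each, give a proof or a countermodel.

Forward direction. This fails. Under s = F, u = F, r = F, p = F, the left side is true but the right side is false.

Converse. This fails. Under s = F, u = F, r = F, p = T, the left side is false but the right side is true.

Neither direction holds.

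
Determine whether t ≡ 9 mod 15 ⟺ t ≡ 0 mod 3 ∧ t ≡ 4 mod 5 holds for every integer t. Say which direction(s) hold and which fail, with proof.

Equivalent; both directions hold.

(⇒) Suppose t ≡ 9 (mod 15); write t = 15j + 9. Since 3 ∣ 15, reducing mod 3 gives t ≡ 9 ≡ 0 (mod 3); since 5 ∣ 15, reducing mod 5 gives t ≡ 9 ≡ 4 (mod 5).

(⇐) Conversely, if t ≡ 0 (mod 3) and t ≡ 4 (mod 5), then by the Chinese remainder theorem t ≡ 9 (mod 15). This is exactly t ≡ 9 (mod 15).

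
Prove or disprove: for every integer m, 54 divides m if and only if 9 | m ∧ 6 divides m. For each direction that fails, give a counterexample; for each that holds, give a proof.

Converse. This fails: take m = 18. Both 9 ∣ 18 and 6 ∣ 18, yet 18 is not a multiple of 54 (since 18 = 0·54 + 18), so 54 ∤ 18.

Forward direction. If 54 ∣ m, write m = 54q. Since 54 = 6·9, m = 9·(6q), so 9 ∣ m; and since 54 = 9·6, m = 6·(9q), so 6 ∣ m.

Only the forward implication holds.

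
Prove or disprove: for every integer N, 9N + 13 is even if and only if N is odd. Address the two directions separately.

Both directions hold.

(⟹) Suppose 9N + 13 is even. Since 9 is odd, 9N and N have the same parity, so 9N + 13 ≡ N + 13 (mod 2). As 13 is odd, 9N + 13 is even exactly when N is odd. Thus N is odd.

(⟸) Conversely, suppose N is odd; write N = 2j + 1. Then 9N + 13 = 9·(2j + 1) + 13 = 2·9j + 22, which is even.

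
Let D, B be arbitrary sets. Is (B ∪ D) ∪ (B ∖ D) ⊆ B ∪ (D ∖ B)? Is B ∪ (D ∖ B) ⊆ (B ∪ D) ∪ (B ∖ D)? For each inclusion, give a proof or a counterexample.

Both inclusions hold; the sets are equal.

(⊆) Let x ∈ (B ∪ D) ∪ (B ∖ D). Then either x ∈ D and x ∉ B; or x ∈ B and x ∉ D; or x ∈ D ∩ B. In each case x ∈ B ∪ (D ∖ B), so (B ∪ D) ∪ (B ∖ D) ⊆ B ∪ (D ∖ B).

(⊇) Let x ∈ B ∪ (D ∖ B). Then either x ∈ D and x ∉ B; or x ∈ B and x ∉ D; or x ∈ D ∩ B. In each case x ∈ (B ∪ D) ∪ (B ∖ D), so B ∪ (D ∖ B) ⊆ (B ∪ D) ∪ (B ∖ D).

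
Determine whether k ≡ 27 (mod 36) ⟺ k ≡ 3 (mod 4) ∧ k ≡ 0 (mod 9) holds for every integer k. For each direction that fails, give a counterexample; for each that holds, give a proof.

(→) Suppose k ≡ 27 (mod 36); write k = 36j + 27. Since 4 ∣ 36, reducing mod 4 gives k ≡ 27 ≡ 3 (mod 4); since 9 ∣ 36, reducing mod 9 gives k ≡ 27 ≡ 0 (mod 9).

(←) Conversely, if k ≡ 3 (mod 4) and k ≡ 0 (mod 9), then by the Chinese remainder theorem k ≡ 27 (mod 36). This is exactly k ≡ 27 (mod 36).

The biconditional holds.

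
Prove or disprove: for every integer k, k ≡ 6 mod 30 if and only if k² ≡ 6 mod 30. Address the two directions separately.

Forward direction. Suppose k ≡ 6 mod 30. Write k = 30j + 6. Then (30j + 6)² = 900j² + 360j + 36 = 30(30j² + 12j + 1) + 6, so k² ≡ 6 (mod 30).

Converse. This fails: take k = 24. Then 24² = 576 ≡ 6 (mod 30), yet 24 ≡ 24 (mod 30), not 6.

Not equivalent: only (⇒) holds.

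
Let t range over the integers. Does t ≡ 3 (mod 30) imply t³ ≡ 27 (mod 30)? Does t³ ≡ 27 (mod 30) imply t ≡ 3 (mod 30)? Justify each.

(⟹) Suppose t ≡ 3 (mod 30). Write t = 30j + 3. Then (30j + 3)³ = 27000j³ + 8100j² + 810j + 27 = 30(900j³ + 270j² + 27j) + 27, so t³ ≡ 27 (mod 30).

(⟸) Conversely, suppose t³ ≡ 27 (mod 30). The only residue r in {0, …, 29} with r³ ≡ 27 (mod 30) is r = 3, so t ≡ 3 (mod 30).

The biconditional holds.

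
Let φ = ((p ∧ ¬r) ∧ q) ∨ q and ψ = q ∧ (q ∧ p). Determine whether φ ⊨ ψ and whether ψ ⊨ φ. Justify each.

(⇒) fails; (⇐) holds.

[⇐] Assume the antecedent. If r is true, the antecedent forces (r = T, q = T, p = T), and ((p ∧ ¬r) ∧ q) ∨ q holds there. If r is false, the antecedent forces (r = F, q = T, p = T), and ((p ∧ ¬r) ∧ q) ∨ q holds there. Either way ((p ∧ ¬r) ∧ q) ∨ q holds.

[⇒] This fails. Under r = F, q = T, p = F, the left side is true but the right side is false.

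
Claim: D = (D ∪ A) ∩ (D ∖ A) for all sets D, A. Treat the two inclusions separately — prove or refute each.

Forward inclusion. This inclusion fails. Take D = {1}, A = {1}; then 1 ∈ D but 1 ∉ (D ∪ A) ∩ (D ∖ A).

Reverse inclusion. Let x ∈ (D ∪ A) ∩ (D ∖ A). Then x ∈ D and x ∉ A, from which x ∈ D.

Only the reverse inclusion holds.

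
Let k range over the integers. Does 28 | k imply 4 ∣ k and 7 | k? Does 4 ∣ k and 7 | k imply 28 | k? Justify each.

(⇐) Suppose 4 ∣ k and 7 ∣ k. Any common multiple of 4 and 7 is a multiple of their lcm; here gcd(4, 7) = 1, so lcm(4, 7) = 4·7 = 28, so 28 ∣ k.

(⇒) If 28 ∣ k, write k = 28q. Since 28 = 7·4, k = 4·(7q), so 4 ∣ k; and since 28 = 4·7, k = 7·(4q), so 7 ∣ k.

Both directions hold; the statement is true.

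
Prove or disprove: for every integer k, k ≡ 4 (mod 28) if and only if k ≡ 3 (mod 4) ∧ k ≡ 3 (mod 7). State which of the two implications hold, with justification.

(⇒) This fails: k = 4 gives 4 ≡ 4 (mod 28) but 4 ≡ 0 (mod 4), so the conjunction on the right does not hold.

(⇐) This fails: k = 3 satisfies both congruences on the right (3 ≡ 3 mod 4 and 3 ≡ 3 mod 7) yet 3 ≡ 3 (mod 28), not 4.

(⇒) fails and (⇐) fails.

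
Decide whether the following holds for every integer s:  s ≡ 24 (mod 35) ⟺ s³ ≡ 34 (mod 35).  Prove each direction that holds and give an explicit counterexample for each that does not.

Forward direction. Suppose s ≡ 24 (mod 35). Write s = 35j + 24. Then (35j + 24)³ = 42875j³ + 88200j² + 60480j + 13824 = 35(1225j³ + 2520j² + 1728j + 394) + 34, so s³ ≡ 34 (mod 35).

Converse. This fails: take s = 19. Then 19³ = 6859 ≡ 34 (mod 35), yet 19 ≡ 19 (mod 35), not 24.

The forward direction holds; the converse fails.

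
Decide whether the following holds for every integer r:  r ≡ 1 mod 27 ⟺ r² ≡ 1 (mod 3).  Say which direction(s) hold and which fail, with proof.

(⇒) holds; (⇐) fails.

(⟹) Suppose r ≡ 1 (mod 27). Then r² ≡ 1² = 1 (mod 27), and since 3 ∣ 27, also r² ≡ 1 (mod 3).

(⟸) This fails: take r = 2. Then 2² = 4 ≡ 1 (mod 3), yet 2 ≡ 2 (mod 27), not 1.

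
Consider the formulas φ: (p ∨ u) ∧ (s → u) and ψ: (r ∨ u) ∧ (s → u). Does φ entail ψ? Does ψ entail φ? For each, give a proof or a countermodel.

(⇒) This fails. Under u = F, r = F, p = T, s = F, the left side is true but the right side is false.

(⇐) This fails. Under u = F, r = T, p = F, s = F, the left side is false but the right side is true.

Both directions fail.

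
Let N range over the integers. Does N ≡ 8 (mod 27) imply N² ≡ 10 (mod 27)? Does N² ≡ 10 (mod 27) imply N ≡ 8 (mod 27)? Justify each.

Only the forward direction holds.

(→) Suppose N ≡ 8 (mod 27). Write N = 27j + 8. Then (27j + 8)² = 729j² + 432j + 64 = 27(27j² + 16j + 2) + 10, so N² ≡ 10 (mod 27).

(←) This fails: take N = 19. Then 19² = 361 ≡ 10 (mod 27), yet 19 ≡ 19 (mod 27), not 8.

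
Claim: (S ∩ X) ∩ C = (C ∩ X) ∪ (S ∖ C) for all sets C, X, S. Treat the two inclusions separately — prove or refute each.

(⊆) holds; (⊇) fails.

(⟹) Let x ∈ (S ∩ X) ∩ C. Then x ∈ C ∩ X ∩ S, from which x ∈ (C ∩ X) ∪ (S ∖ C).

(⟸) This inclusion fails. Take C = {1}, X = {1}, S = ∅; then 1 ∈ (C ∩ X) ∪ (S ∖ C) but 1 ∉ (S ∩ X) ∩ C.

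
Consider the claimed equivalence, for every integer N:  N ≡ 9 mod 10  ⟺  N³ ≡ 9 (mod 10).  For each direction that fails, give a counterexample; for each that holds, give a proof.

Both directions hold; the statement is true.

(⇒) Suppose N ≡ 9 mod 10. Write N = 10j + 9. Then (10j + 9)³ = 1000j³ + 2700j² + 2430j + 729 = 10(100j³ + 270j² + 243j + 72) + 9, so N³ ≡ 9 (mod 10).

(⇐) For the converse, argue contrapositively. If N ≢ 9 (mod 10), then N is congruent to one of 0, 1, 2, 3, 4, 5, 6, 7, 8 modulo 10, and these give N³ ≡ 0, 1, 8, 7, 4, 5, 6, 3, 2 respectively — never 9.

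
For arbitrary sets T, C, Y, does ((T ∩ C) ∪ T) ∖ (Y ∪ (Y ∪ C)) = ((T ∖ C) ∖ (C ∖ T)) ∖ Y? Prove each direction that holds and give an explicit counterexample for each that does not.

Both inclusions hold.

(⟹) Let x ∈ ((T ∩ C) ∪ T) ∖ (Y ∪ (Y ∪ C)). Then x ∈ T and x ∉ C, Y, from which x ∈ ((T ∖ C) ∖ (C ∖ T)) ∖ Y.

(⟸) Let x ∈ ((T ∖ C) ∖ (C ∖ T)) ∖ Y. Then x ∈ T and x ∉ C, Y, from which x ∈ ((T ∩ C) ∪ T) ∖ (Y ∪ (Y ∪ C)).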